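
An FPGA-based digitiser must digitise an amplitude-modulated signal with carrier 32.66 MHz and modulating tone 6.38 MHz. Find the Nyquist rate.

78.08 MHz

AM sidebands sit at fc ± fm = 26.28 MHz and 39.04 MHz.
Highest-frequency component: 39.04 MHz.
Nyquist rate = 2 × 39.04 MHz = 78.08 MHz.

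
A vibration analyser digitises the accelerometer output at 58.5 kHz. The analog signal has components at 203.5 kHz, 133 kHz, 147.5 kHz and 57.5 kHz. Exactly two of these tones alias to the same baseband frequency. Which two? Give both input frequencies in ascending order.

fs/2 = 29.25 kHz.
203.5 kHz mod fs = 28 kHz.
28 kHz ≤ fs/2 = 29.25 kHz, appears at 28 kHz.
133 kHz mod fs = 16 kHz.
16 kHz ≤ fs/2 = 29.25 kHz, appears at 16 kHz.
147.5 kHz mod fs = 30.5 kHz.
30.5 kHz > fs/2 = 29.25 kHz, folds to fs − 30.5 kHz = 28 kHz.
57.5 kHz > fs/2 = 29.25 kHz, folds to fs − 57.5 kHz = 1 kHz.
147.5 kHz and 203.5 kHz both map to 28 kHz.

147.5 kHz, 203.5 kHz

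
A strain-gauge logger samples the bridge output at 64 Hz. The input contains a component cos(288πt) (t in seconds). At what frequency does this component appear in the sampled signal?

16 Hz

ω = 288π rad/s → f = ω/(2π) = 144 Hz.
144 Hz mod fs = 16 Hz.
16 Hz ≤ fs/2 = 32 Hz, appears at 16 Hz.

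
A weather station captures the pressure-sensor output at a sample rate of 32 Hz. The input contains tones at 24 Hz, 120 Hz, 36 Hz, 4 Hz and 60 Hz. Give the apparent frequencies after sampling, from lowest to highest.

fs/2 = 16 Hz.
24 Hz > fs/2 = 16 Hz, folds to fs − 24 Hz = 8 Hz.
120 Hz mod fs = 24 Hz.
24 Hz > fs/2 = 16 Hz, folds to fs − 24 Hz = 8 Hz.
36 Hz mod fs = 4 Hz.
4 Hz ≤ fs/2 = 16 Hz, appears at 4 Hz.
4 Hz ≤ fs/2 = 16 Hz, passes unchanged.
60 Hz mod fs = 28 Hz.
28 Hz > fs/2 = 16 Hz, folds to fs − 28 Hz = 4 Hz.
Distinct values: {4 Hz, 8 Hz}.

4 Hz, 8 Hz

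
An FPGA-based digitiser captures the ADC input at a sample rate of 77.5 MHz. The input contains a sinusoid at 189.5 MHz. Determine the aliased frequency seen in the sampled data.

34.5 MHz

189.5 MHz mod fs = 34.5 MHz.
34.5 MHz ≤ fs/2 = 38.75 MHz, appears at 34.5 MHz.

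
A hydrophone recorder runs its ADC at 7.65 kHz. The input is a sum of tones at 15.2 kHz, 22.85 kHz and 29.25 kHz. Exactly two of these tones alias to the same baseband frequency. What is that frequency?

0.1 kHz

fs/2 = 3.825 kHz.
15.2 kHz mod fs = 7.55 kHz.
7.55 kHz > fs/2 = 3.825 kHz, folds to fs − 7.55 kHz = 0.1 kHz.
22.85 kHz mod fs = 7.55 kHz.
7.55 kHz > fs/2 = 3.825 kHz, folds to fs − 7.55 kHz = 0.1 kHz.
29.25 kHz mod fs = 6.3 kHz.
6.3 kHz > fs/2 = 3.825 kHz, folds to fs − 6.3 kHz = 1.35 kHz.
15.2 kHz and 22.85 kHz both map to 0.1 kHz.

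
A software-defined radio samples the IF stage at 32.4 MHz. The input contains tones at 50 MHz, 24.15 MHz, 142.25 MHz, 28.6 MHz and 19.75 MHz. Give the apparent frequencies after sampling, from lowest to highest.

fs/2 = 16.2 MHz.
50 MHz mod fs = 17.6 MHz.
17.6 MHz > fs/2 = 16.2 MHz, folds to fs − 17.6 MHz = 14.8 MHz.
24.15 MHz > fs/2 = 16.2 MHz, folds to fs − 24.15 MHz = 8.25 MHz.
142.25 MHz mod fs = 12.65 MHz.
12.65 MHz ≤ fs/2 = 16.2 MHz, appears at 12.65 MHz.
28.6 MHz > fs/2 = 16.2 MHz, folds to fs − 28.6 MHz = 3.8 MHz.
19.75 MHz > fs/2 = 16.2 MHz, folds to fs − 19.75 MHz = 12.65 MHz.
Distinct values: {3.8 MHz, 8.25 MHz, 12.65 MHz, 14.8 MHz}.

3.8 MHz, 8.25 MHz, 12.65 MHz, 14.8 MHz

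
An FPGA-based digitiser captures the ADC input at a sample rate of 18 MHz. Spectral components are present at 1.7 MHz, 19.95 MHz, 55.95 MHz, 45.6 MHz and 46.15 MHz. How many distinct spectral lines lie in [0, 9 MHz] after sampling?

fs/2 = 9 MHz.
1.7 MHz ≤ fs/2 = 9 MHz, passes unchanged.
19.95 MHz mod fs = 1.95 MHz.
1.95 MHz ≤ fs/2 = 9 MHz, appears at 1.95 MHz.
55.95 MHz mod fs = 1.95 MHz.
1.95 MHz ≤ fs/2 = 9 MHz, appears at 1.95 MHz.
45.6 MHz mod fs = 9.6 MHz.
9.6 MHz > fs/2 = 9 MHz, folds to fs − 9.6 MHz = 8.4 MHz.
46.15 MHz mod fs = 10.15 MHz.
10.15 MHz > fs/2 = 9 MHz, folds to fs − 10.15 MHz = 7.85 MHz.
Distinct values: {1.7 MHz, 1.95 MHz, 7.85 MHz, 8.4 MHz} → 4.

4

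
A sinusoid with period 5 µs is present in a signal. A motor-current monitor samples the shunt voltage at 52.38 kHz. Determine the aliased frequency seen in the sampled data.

T = 5 µs → f = 1/T = 200 kHz.
200 kHz mod fs = 42.86 kHz.
42.86 kHz > fs/2 = 26.19 kHz, folds to fs − 42.86 kHz = 9.52 kHz.

9.52 kHz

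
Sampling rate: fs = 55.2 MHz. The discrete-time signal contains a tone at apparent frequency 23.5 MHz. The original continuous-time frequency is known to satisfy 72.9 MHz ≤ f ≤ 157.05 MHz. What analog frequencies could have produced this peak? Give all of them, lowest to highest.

78.7 MHz, 86.9 MHz, 133.9 MHz, 142.1 MHz

Frequencies that alias to 23.5 MHz are k·fs ± 23.5 MHz for integer k ≥ 0.
k=0: 23.5 MHz.
k=1: 31.7 MHz, 78.7 MHz.
k=2: 86.9 MHz, 133.9 MHz.
k=3: 142.1 MHz, 189.1 MHz.
k=4: 197.3 MHz, 244.3 MHz.
Within [72.9 MHz, 157.05 MHz]: 78.7 MHz, 86.9 MHz, 133.9 MHz, 142.1 MHz.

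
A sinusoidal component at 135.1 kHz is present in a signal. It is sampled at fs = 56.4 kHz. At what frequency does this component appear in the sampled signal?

135.1 kHz mod fs = 22.3 kHz.
22.3 kHz ≤ fs/2 = 28.2 kHz, appears at 22.3 kHz.

22.3 kHz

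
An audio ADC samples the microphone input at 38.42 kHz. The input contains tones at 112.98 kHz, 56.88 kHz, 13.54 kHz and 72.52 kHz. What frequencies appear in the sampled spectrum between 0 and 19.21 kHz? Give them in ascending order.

2.28 kHz, 4.32 kHz, 13.54 kHz, 18.46 kHz

fs/2 = 19.21 kHz.
112.98 kHz mod fs = 36.14 kHz.
36.14 kHz > fs/2 = 19.21 kHz, folds to fs − 36.14 kHz = 2.28 kHz.
56.88 kHz mod fs = 18.46 kHz.
18.46 kHz ≤ fs/2 = 19.21 kHz, appears at 18.46 kHz.
13.54 kHz ≤ fs/2 = 19.21 kHz, passes unchanged.
72.52 kHz mod fs = 34.1 kHz.
34.1 kHz > fs/2 = 19.21 kHz, folds to fs − 34.1 kHz = 4.32 kHz.
Distinct values: {2.28 kHz, 4.32 kHz, 13.54 kHz, 18.46 kHz}.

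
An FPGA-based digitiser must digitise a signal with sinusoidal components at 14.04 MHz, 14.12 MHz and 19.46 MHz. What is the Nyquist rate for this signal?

38.92 MHz

Highest-frequency component: 19.46 MHz.
Nyquist rate = 2 × 19.46 MHz = 38.92 MHz.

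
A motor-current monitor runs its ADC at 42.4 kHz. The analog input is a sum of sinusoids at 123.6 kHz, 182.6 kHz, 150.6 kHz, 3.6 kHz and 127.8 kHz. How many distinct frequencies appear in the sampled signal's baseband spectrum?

4

fs/2 = 21.2 kHz.
123.6 kHz mod fs = 38.8 kHz.
38.8 kHz > fs/2 = 21.2 kHz, folds to fs − 38.8 kHz = 3.6 kHz.
182.6 kHz mod fs = 13 kHz.
13 kHz ≤ fs/2 = 21.2 kHz, appears at 13 kHz.
150.6 kHz mod fs = 23.4 kHz.
23.4 kHz > fs/2 = 21.2 kHz, folds to fs − 23.4 kHz = 19 kHz.
3.6 kHz ≤ fs/2 = 21.2 kHz, passes unchanged.
127.8 kHz mod fs = 0.6 kHz.
0.6 kHz ≤ fs/2 = 21.2 kHz, appears at 0.6 kHz.
Distinct values: {0.6 kHz, 3.6 kHz, 13 kHz, 19 kHz} → 4.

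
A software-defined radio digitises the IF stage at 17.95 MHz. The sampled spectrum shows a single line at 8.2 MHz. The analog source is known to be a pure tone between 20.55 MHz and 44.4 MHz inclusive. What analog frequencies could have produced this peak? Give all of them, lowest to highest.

26.15 MHz, 27.7 MHz, 44.1 MHz

Frequencies that alias to 8.2 MHz are k·fs ± 8.2 MHz for integer k ≥ 0.
k=0: 8.2 MHz.
k=1: 9.75 MHz, 26.15 MHz.
k=2: 27.7 MHz, 44.1 MHz.
k=3: 45.65 MHz, 62.05 MHz.
Within [20.55 MHz, 44.4 MHz]: 26.15 MHz, 27.7 MHz, 44.1 MHz.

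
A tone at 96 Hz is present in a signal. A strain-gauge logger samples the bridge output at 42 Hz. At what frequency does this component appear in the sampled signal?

96 Hz mod fs = 12 Hz.
12 Hz ≤ fs/2 = 21 Hz, appears at 12 Hz.

12 Hz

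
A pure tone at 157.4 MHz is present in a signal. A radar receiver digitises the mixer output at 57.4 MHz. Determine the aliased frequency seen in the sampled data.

157.4 MHz mod fs = 42.6 MHz.
42.6 MHz > fs/2 = 28.7 MHz, folds to fs − 42.6 MHz = 14.8 MHz.

14.8 MHz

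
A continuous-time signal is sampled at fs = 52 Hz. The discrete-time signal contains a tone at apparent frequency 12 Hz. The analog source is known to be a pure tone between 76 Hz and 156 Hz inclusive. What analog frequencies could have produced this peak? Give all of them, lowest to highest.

92 Hz, 116 Hz, 144 Hz

Frequencies that alias to 12 Hz are k·fs ± 12 Hz for integer k ≥ 0.
k=0: 12 Hz.
k=1: 40 Hz, 64 Hz.
k=2: 92 Hz, 116 Hz.
k=3: 144 Hz, 168 Hz.
k=4: 196 Hz, 220 Hz.
Within [76 Hz, 156 Hz]: 92 Hz, 116 Hz, 144 Hz.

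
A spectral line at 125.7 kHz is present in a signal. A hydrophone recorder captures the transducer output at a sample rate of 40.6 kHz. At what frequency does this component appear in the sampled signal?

125.7 kHz mod fs = 3.9 kHz.
3.9 kHz ≤ fs/2 = 20.3 kHz, appears at 3.9 kHz.

3.9 kHz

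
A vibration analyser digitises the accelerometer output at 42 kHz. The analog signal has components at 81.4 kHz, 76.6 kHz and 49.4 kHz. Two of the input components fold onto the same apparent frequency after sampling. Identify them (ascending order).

49.4 kHz, 76.6 kHz

fs/2 = 21 kHz.
81.4 kHz mod fs = 39.4 kHz.
39.4 kHz > fs/2 = 21 kHz, folds to fs − 39.4 kHz = 2.6 kHz.
76.6 kHz mod fs = 34.6 kHz.
34.6 kHz > fs/2 = 21 kHz, folds to fs − 34.6 kHz = 7.4 kHz.
49.4 kHz mod fs = 7.4 kHz.
7.4 kHz ≤ fs/2 = 21 kHz, appears at 7.4 kHz.
49.4 kHz and 76.6 kHz both map to 7.4 kHz.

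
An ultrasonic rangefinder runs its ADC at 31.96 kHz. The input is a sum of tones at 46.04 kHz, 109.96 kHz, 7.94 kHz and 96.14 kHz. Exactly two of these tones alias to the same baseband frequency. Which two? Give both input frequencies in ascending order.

fs/2 = 15.98 kHz.
46.04 kHz mod fs = 14.08 kHz.
14.08 kHz ≤ fs/2 = 15.98 kHz, appears at 14.08 kHz.
109.96 kHz mod fs = 14.08 kHz.
14.08 kHz ≤ fs/2 = 15.98 kHz, appears at 14.08 kHz.
7.94 kHz ≤ fs/2 = 15.98 kHz, passes unchanged.
96.14 kHz mod fs = 0.26 kHz.
0.26 kHz ≤ fs/2 = 15.98 kHz, appears at 0.26 kHz.
46.04 kHz and 109.96 kHz both map to 14.08 kHz.

46.04 kHz, 109.96 kHz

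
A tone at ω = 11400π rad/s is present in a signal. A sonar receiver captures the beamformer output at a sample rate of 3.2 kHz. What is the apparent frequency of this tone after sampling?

0.7 kHz

ω = 11400π rad/s → f = ω/(2π) = 5700 Hz = 5.7 kHz.
5.7 kHz mod fs = 2.5 kHz.
2.5 kHz > fs/2 = 1.6 kHz, folds to fs − 2.5 kHz = 0.7 kHz.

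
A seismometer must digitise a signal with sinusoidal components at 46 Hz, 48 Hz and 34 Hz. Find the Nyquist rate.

96 Hz

Highest-frequency component: 48 Hz.
Nyquist rate = 2 × 48 Hz = 96 Hz.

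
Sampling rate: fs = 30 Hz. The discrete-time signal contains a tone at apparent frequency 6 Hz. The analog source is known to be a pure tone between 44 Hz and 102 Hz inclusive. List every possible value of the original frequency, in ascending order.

Frequencies that alias to 6 Hz are k·fs ± 6 Hz for integer k ≥ 0.
k=0: 6 Hz.
k=1: 24 Hz, 36 Hz.
k=2: 54 Hz, 66 Hz.
k=3: 84 Hz, 96 Hz.
k=4: 114 Hz, 126 Hz.
Within [44 Hz, 102 Hz]: 54 Hz, 66 Hz, 84 Hz, 96 Hz.

54 Hz, 66 Hz, 84 Hz, 96 Hz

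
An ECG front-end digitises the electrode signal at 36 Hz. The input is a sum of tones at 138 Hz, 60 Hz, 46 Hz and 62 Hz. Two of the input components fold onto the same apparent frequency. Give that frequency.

10 Hz

fs/2 = 18 Hz.
138 Hz mod fs = 30 Hz.
30 Hz > fs/2 = 18 Hz, folds to fs − 30 Hz = 6 Hz.
60 Hz mod fs = 24 Hz.
24 Hz > fs/2 = 18 Hz, folds to fs − 24 Hz = 12 Hz.
46 Hz mod fs = 10 Hz.
10 Hz ≤ fs/2 = 18 Hz, appears at 10 Hz.
62 Hz mod fs = 26 Hz.
26 Hz > fs/2 = 18 Hz, folds to fs − 26 Hz = 10 Hz.
46 Hz and 62 Hz both map to 10 Hz.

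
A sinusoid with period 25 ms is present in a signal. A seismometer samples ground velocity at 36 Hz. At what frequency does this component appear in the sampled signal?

T = 25 ms → f = 1/T = 40 Hz.
40 Hz mod fs = 4 Hz.
4 Hz ≤ fs/2 = 18 Hz, appears at 4 Hz.

4 Hz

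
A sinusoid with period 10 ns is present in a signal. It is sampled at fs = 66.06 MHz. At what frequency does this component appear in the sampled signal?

T = 10 ns → f = 1/T = 100 MHz.
100 MHz mod fs = 33.94 MHz.
33.94 MHz > fs/2 = 33.03 MHz, folds to fs − 33.94 MHz = 32.12 MHz.

32.12 MHz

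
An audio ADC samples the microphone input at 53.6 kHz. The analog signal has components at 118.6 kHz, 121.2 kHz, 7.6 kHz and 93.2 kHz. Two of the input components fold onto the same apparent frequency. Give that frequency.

fs/2 = 26.8 kHz.
118.6 kHz mod fs = 11.4 kHz.
11.4 kHz ≤ fs/2 = 26.8 kHz, appears at 11.4 kHz.
121.2 kHz mod fs = 14 kHz.
14 kHz ≤ fs/2 = 26.8 kHz, appears at 14 kHz.
7.6 kHz ≤ fs/2 = 26.8 kHz, passes unchanged.
93.2 kHz mod fs = 39.6 kHz.
39.6 kHz > fs/2 = 26.8 kHz, folds to fs − 39.6 kHz = 14 kHz.
93.2 kHz and 121.2 kHz both map to 14 kHz.

14 kHz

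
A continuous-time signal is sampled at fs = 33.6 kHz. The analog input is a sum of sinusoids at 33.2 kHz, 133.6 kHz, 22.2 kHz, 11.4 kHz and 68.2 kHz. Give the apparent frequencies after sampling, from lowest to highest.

0.4 kHz, 0.8 kHz, 1 kHz, 11.4 kHz

fs/2 = 16.8 kHz.
33.2 kHz > fs/2 = 16.8 kHz, folds to fs − 33.2 kHz = 0.4 kHz.
133.6 kHz mod fs = 32.8 kHz.
32.8 kHz > fs/2 = 16.8 kHz, folds to fs − 32.8 kHz = 0.8 kHz.
22.2 kHz > fs/2 = 16.8 kHz, folds to fs − 22.2 kHz = 11.4 kHz.
11.4 kHz ≤ fs/2 = 16.8 kHz, passes unchanged.
68.2 kHz mod fs = 1 kHz.
1 kHz ≤ fs/2 = 16.8 kHz, appears at 1 kHz.
Distinct values: {0.4 kHz, 0.8 kHz, 1 kHz, 11.4 kHz}.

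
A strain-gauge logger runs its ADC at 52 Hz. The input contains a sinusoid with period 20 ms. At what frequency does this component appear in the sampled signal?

T = 20 ms → f = 1/T = 50 Hz.
50 Hz > fs/2 = 26 Hz, folds to fs − 50 Hz = 2 Hz.

2 Hz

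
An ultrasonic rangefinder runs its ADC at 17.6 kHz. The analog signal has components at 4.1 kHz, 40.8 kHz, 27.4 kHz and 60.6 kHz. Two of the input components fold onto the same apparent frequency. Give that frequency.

fs/2 = 8.8 kHz.
4.1 kHz ≤ fs/2 = 8.8 kHz, passes unchanged.
40.8 kHz mod fs = 5.6 kHz.
5.6 kHz ≤ fs/2 = 8.8 kHz, appears at 5.6 kHz.
27.4 kHz mod fs = 9.8 kHz.
9.8 kHz > fs/2 = 8.8 kHz, folds to fs − 9.8 kHz = 7.8 kHz.
60.6 kHz mod fs = 7.8 kHz.
7.8 kHz ≤ fs/2 = 8.8 kHz, appears at 7.8 kHz.
27.4 kHz and 60.6 kHz both map to 7.8 kHz.

7.8 kHz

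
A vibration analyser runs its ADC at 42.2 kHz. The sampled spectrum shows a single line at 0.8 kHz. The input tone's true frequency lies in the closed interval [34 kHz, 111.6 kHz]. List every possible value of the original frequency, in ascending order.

Frequencies that alias to 0.8 kHz are k·fs ± 0.8 kHz for integer k ≥ 0.
k=0: 0.8 kHz.
k=1: 41.4 kHz, 43 kHz.
k=2: 83.6 kHz, 85.2 kHz.
k=3: 125.8 kHz, 127.4 kHz.
Within [34 kHz, 111.6 kHz]: 41.4 kHz, 43 kHz, 83.6 kHz, 85.2 kHz.

41.4 kHz, 43 kHz, 83.6 kHz, 85.2 kHz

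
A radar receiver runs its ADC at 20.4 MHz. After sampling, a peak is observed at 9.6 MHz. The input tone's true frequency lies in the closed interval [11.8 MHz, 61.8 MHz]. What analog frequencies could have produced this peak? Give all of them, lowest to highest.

30 MHz, 31.2 MHz, 50.4 MHz, 51.6 MHz

Frequencies that alias to 9.6 MHz are k·fs ± 9.6 MHz for integer k ≥ 0.
k=0: 9.6 MHz.
k=1: 10.8 MHz, 30 MHz.
k=2: 31.2 MHz, 50.4 MHz.
k=3: 51.6 MHz, 70.8 MHz.
k=4: 72 MHz, 91.2 MHz.
Within [11.8 MHz, 61.8 MHz]: 30 MHz, 31.2 MHz, 50.4 MHz, 51.6 MHz.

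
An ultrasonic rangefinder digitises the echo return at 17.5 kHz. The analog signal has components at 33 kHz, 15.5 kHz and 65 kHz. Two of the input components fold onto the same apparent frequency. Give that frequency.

2 kHz

fs/2 = 8.75 kHz.
33 kHz mod fs = 15.5 kHz.
15.5 kHz > fs/2 = 8.75 kHz, folds to fs − 15.5 kHz = 2 kHz.
15.5 kHz > fs/2 = 8.75 kHz, folds to fs − 15.5 kHz = 2 kHz.
65 kHz mod fs = 12.5 kHz.
12.5 kHz > fs/2 = 8.75 kHz, folds to fs − 12.5 kHz = 5 kHz.
15.5 kHz and 33 kHz both map to 2 kHz.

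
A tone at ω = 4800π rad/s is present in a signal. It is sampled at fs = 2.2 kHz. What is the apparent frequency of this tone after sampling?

ω = 4800π rad/s → f = ω/(2π) = 2400 Hz = 2.4 kHz.
2.4 kHz mod fs = 0.2 kHz.
0.2 kHz ≤ fs/2 = 1.1 kHz, appears at 0.2 kHz.

0.2 kHz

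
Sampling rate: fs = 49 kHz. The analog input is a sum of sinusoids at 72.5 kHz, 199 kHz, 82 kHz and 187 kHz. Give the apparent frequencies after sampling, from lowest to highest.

fs/2 = 24.5 kHz.
72.5 kHz mod fs = 23.5 kHz.
23.5 kHz ≤ fs/2 = 24.5 kHz, appears at 23.5 kHz.
199 kHz mod fs = 3 kHz.
3 kHz ≤ fs/2 = 24.5 kHz, appears at 3 kHz.
82 kHz mod fs = 33 kHz.
33 kHz > fs/2 = 24.5 kHz, folds to fs − 33 kHz = 16 kHz.
187 kHz mod fs = 40 kHz.
40 kHz > fs/2 = 24.5 kHz, folds to fs − 40 kHz = 9 kHz.
Distinct values: {3 kHz, 9 kHz, 16 kHz, 23.5 kHz}.

3 kHz, 9 kHz, 16 kHz, 23.5 kHz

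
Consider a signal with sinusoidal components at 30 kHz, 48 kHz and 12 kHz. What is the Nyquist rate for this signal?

96 kHz

Highest-frequency component: 48 kHz.
Nyquist rate = 2 × 48 kHz = 96 kHz.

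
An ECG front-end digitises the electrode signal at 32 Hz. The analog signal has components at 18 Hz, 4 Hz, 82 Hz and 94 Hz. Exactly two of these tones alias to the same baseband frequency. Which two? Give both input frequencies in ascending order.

18 Hz, 82 Hz

fs/2 = 16 Hz.
18 Hz > fs/2 = 16 Hz, folds to fs − 18 Hz = 14 Hz.
4 Hz ≤ fs/2 = 16 Hz, passes unchanged.
82 Hz mod fs = 18 Hz.
18 Hz > fs/2 = 16 Hz, folds to fs − 18 Hz = 14 Hz.
94 Hz mod fs = 30 Hz.
30 Hz > fs/2 = 16 Hz, folds to fs − 30 Hz = 2 Hz.
18 Hz and 82 Hz both map to 14 Hz.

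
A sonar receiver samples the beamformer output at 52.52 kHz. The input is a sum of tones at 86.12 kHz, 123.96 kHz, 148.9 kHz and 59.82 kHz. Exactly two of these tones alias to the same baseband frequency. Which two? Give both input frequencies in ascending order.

fs/2 = 26.26 kHz.
86.12 kHz mod fs = 33.6 kHz.
33.6 kHz > fs/2 = 26.26 kHz, folds to fs − 33.6 kHz = 18.92 kHz.
123.96 kHz mod fs = 18.92 kHz.
18.92 kHz ≤ fs/2 = 26.26 kHz, appears at 18.92 kHz.
148.9 kHz mod fs = 43.86 kHz.
43.86 kHz > fs/2 = 26.26 kHz, folds to fs − 43.86 kHz = 8.66 kHz.
59.82 kHz mod fs = 7.3 kHz.
7.3 kHz ≤ fs/2 = 26.26 kHz, appears at 7.3 kHz.
86.12 kHz and 123.96 kHz both map to 18.92 kHz.

86.12 kHz, 123.96 kHz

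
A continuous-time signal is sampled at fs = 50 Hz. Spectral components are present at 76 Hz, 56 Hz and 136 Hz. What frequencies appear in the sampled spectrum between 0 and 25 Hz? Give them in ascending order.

fs/2 = 25 Hz.
76 Hz mod fs = 26 Hz.
26 Hz > fs/2 = 25 Hz, folds to fs − 26 Hz = 24 Hz.
56 Hz mod fs = 6 Hz.
6 Hz ≤ fs/2 = 25 Hz, appears at 6 Hz.
136 Hz mod fs = 36 Hz.
36 Hz > fs/2 = 25 Hz, folds to fs − 36 Hz = 14 Hz.
Distinct values: {6 Hz, 14 Hz, 24 Hz}.

6 Hz, 14 Hz, 24 Hz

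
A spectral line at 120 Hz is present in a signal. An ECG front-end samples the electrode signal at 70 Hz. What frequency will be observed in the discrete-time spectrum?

20 Hz

120 Hz mod fs = 50 Hz.
50 Hz > fs/2 = 35 Hz, folds to fs − 50 Hz = 20 Hz.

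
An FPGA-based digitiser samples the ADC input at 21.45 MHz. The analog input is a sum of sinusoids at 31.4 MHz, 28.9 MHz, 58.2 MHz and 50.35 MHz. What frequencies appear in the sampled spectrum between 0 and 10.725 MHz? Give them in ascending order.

fs/2 = 10.725 MHz.
31.4 MHz mod fs = 9.95 MHz.
9.95 MHz ≤ fs/2 = 10.725 MHz, appears at 9.95 MHz.
28.9 MHz mod fs = 7.45 MHz.
7.45 MHz ≤ fs/2 = 10.725 MHz, appears at 7.45 MHz.
58.2 MHz mod fs = 15.3 MHz.
15.3 MHz > fs/2 = 10.725 MHz, folds to fs − 15.3 MHz = 6.15 MHz.
50.35 MHz mod fs = 7.45 MHz.
7.45 MHz ≤ fs/2 = 10.725 MHz, appears at 7.45 MHz.
Distinct values: {6.15 MHz, 7.45 MHz, 9.95 MHz}.

6.15 MHz, 7.45 MHz, 9.95 MHz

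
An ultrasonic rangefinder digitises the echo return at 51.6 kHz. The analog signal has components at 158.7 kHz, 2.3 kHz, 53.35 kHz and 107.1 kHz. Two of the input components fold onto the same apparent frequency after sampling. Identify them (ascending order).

107.1 kHz, 158.7 kHz

fs/2 = 25.8 kHz.
158.7 kHz mod fs = 3.9 kHz.
3.9 kHz ≤ fs/2 = 25.8 kHz, appears at 3.9 kHz.
2.3 kHz ≤ fs/2 = 25.8 kHz, passes unchanged.
53.35 kHz mod fs = 1.75 kHz.
1.75 kHz ≤ fs/2 = 25.8 kHz, appears at 1.75 kHz.
107.1 kHz mod fs = 3.9 kHz.
3.9 kHz ≤ fs/2 = 25.8 kHz, appears at 3.9 kHz.
107.1 kHz and 158.7 kHz both map to 3.9 kHz.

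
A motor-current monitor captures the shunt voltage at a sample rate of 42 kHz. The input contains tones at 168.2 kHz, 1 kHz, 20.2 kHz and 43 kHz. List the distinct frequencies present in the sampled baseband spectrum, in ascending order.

fs/2 = 21 kHz.
168.2 kHz mod fs = 0.2 kHz.
0.2 kHz ≤ fs/2 = 21 kHz, appears at 0.2 kHz.
1 kHz ≤ fs/2 = 21 kHz, passes unchanged.
20.2 kHz ≤ fs/2 = 21 kHz, passes unchanged.
43 kHz mod fs = 1 kHz.
1 kHz ≤ fs/2 = 21 kHz, appears at 1 kHz.
Distinct values: {0.2 kHz, 1 kHz, 20.2 kHz}.

0.2 kHz, 1 kHz, 20.2 kHz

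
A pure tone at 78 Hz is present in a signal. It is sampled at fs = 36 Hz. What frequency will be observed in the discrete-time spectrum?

6 Hz

78 Hz mod fs = 6 Hz.
6 Hz ≤ fs/2 = 18 Hz, appears at 6 Hz.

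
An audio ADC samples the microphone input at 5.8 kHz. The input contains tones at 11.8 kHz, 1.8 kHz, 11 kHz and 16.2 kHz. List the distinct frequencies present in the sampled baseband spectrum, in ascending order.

0.2 kHz, 0.6 kHz, 1.2 kHz, 1.8 kHz

fs/2 = 2.9 kHz.
11.8 kHz mod fs = 0.2 kHz.
0.2 kHz ≤ fs/2 = 2.9 kHz, appears at 0.2 kHz.
1.8 kHz ≤ fs/2 = 2.9 kHz, passes unchanged.
11 kHz mod fs = 5.2 kHz.
5.2 kHz > fs/2 = 2.9 kHz, folds to fs − 5.2 kHz = 0.6 kHz.
16.2 kHz mod fs = 4.6 kHz.
4.6 kHz > fs/2 = 2.9 kHz, folds to fs − 4.6 kHz = 1.2 kHz.
Distinct values: {0.2 kHz, 0.6 kHz, 1.2 kHz, 1.8 kHz}.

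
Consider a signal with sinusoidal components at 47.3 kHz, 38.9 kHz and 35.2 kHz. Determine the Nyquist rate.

Highest-frequency component: 47.3 kHz.
Nyquist rate = 2 × 47.3 kHz = 94.6 kHz.

94.6 kHz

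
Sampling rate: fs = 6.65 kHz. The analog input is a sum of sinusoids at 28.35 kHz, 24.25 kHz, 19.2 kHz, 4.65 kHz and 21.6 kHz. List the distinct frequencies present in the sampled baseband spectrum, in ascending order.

0.75 kHz, 1.65 kHz, 1.75 kHz, 2 kHz, 2.35 kHz

fs/2 = 3.325 kHz.
28.35 kHz mod fs = 1.75 kHz.
1.75 kHz ≤ fs/2 = 3.325 kHz, appears at 1.75 kHz.
24.25 kHz mod fs = 4.3 kHz.
4.3 kHz > fs/2 = 3.325 kHz, folds to fs − 4.3 kHz = 2.35 kHz.
19.2 kHz mod fs = 5.9 kHz.
5.9 kHz > fs/2 = 3.325 kHz, folds to fs − 5.9 kHz = 0.75 kHz.
4.65 kHz > fs/2 = 3.325 kHz, folds to fs − 4.65 kHz = 2 kHz.
21.6 kHz mod fs = 1.65 kHz.
1.65 kHz ≤ fs/2 = 3.325 kHz, appears at 1.65 kHz.
Distinct values: {0.75 kHz, 1.65 kHz, 1.75 kHz, 2 kHz, 2.35 kHz}.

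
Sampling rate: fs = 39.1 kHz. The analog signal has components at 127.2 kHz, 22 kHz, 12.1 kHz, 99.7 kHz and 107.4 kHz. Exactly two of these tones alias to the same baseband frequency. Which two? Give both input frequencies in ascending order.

107.4 kHz, 127.2 kHz

fs/2 = 19.55 kHz.
127.2 kHz mod fs = 9.9 kHz.
9.9 kHz ≤ fs/2 = 19.55 kHz, appears at 9.9 kHz.
22 kHz > fs/2 = 19.55 kHz, folds to fs − 22 kHz = 17.1 kHz.
12.1 kHz ≤ fs/2 = 19.55 kHz, passes unchanged.
99.7 kHz mod fs = 21.5 kHz.
21.5 kHz > fs/2 = 19.55 kHz, folds to fs − 21.5 kHz = 17.6 kHz.
107.4 kHz mod fs = 29.2 kHz.
29.2 kHz > fs/2 = 19.55 kHz, folds to fs − 29.2 kHz = 9.9 kHz.
107.4 kHz and 127.2 kHz both map to 9.9 kHz.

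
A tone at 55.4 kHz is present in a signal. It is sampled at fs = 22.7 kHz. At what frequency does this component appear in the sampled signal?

55.4 kHz mod fs = 10 kHz.
10 kHz ≤ fs/2 = 11.35 kHz, appears at 10 kHz.

10 kHz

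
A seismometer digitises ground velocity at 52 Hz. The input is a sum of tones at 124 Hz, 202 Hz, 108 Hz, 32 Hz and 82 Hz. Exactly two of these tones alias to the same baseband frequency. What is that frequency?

20 Hz

fs/2 = 26 Hz.
124 Hz mod fs = 20 Hz.
20 Hz ≤ fs/2 = 26 Hz, appears at 20 Hz.
202 Hz mod fs = 46 Hz.
46 Hz > fs/2 = 26 Hz, folds to fs − 46 Hz = 6 Hz.
108 Hz mod fs = 4 Hz.
4 Hz ≤ fs/2 = 26 Hz, appears at 4 Hz.
32 Hz > fs/2 = 26 Hz, folds to fs − 32 Hz = 20 Hz.
82 Hz mod fs = 30 Hz.
30 Hz > fs/2 = 26 Hz, folds to fs − 30 Hz = 22 Hz.
32 Hz and 124 Hz both map to 20 Hz.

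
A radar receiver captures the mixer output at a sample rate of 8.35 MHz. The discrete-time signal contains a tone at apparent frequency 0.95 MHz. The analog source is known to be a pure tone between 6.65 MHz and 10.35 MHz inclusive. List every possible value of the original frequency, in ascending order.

7.4 MHz, 9.3 MHz

Frequencies that alias to 0.95 MHz are k·fs ± 0.95 MHz for integer k ≥ 0.
k=0: 0.95 MHz.
k=1: 7.4 MHz, 9.3 MHz.
k=2: 15.75 MHz, 17.65 MHz.
Within [6.65 MHz, 10.35 MHz]: 7.4 MHz, 9.3 MHz.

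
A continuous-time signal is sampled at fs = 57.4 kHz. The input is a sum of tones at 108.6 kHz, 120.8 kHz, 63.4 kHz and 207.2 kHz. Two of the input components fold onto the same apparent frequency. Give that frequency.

fs/2 = 28.7 kHz.
108.6 kHz mod fs = 51.2 kHz.
51.2 kHz > fs/2 = 28.7 kHz, folds to fs − 51.2 kHz = 6.2 kHz.
120.8 kHz mod fs = 6 kHz.
6 kHz ≤ fs/2 = 28.7 kHz, appears at 6 kHz.
63.4 kHz mod fs = 6 kHz.
6 kHz ≤ fs/2 = 28.7 kHz, appears at 6 kHz.
207.2 kHz mod fs = 35 kHz.
35 kHz > fs/2 = 28.7 kHz, folds to fs − 35 kHz = 22.4 kHz.
63.4 kHz and 120.8 kHz both map to 6 kHz.

6 kHz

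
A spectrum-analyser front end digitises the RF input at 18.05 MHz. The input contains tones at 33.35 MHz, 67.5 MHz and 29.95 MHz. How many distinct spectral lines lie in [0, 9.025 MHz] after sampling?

3

fs/2 = 9.025 MHz.
33.35 MHz mod fs = 15.3 MHz.
15.3 MHz > fs/2 = 9.025 MHz, folds to fs − 15.3 MHz = 2.75 MHz.
67.5 MHz mod fs = 13.35 MHz.
13.35 MHz > fs/2 = 9.025 MHz, folds to fs − 13.35 MHz = 4.7 MHz.
29.95 MHz mod fs = 11.9 MHz.
11.9 MHz > fs/2 = 9.025 MHz, folds to fs − 11.9 MHz = 6.15 MHz.
Distinct values: {2.75 MHz, 4.7 MHz, 6.15 MHz} → 3.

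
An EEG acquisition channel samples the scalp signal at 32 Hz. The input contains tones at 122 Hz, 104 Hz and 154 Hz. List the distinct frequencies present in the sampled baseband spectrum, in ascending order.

fs/2 = 16 Hz.
122 Hz mod fs = 26 Hz.
26 Hz > fs/2 = 16 Hz, folds to fs − 26 Hz = 6 Hz.
104 Hz mod fs = 8 Hz.
8 Hz ≤ fs/2 = 16 Hz, appears at 8 Hz.
154 Hz mod fs = 26 Hz.
26 Hz > fs/2 = 16 Hz, folds to fs − 26 Hz = 6 Hz.
Distinct values: {6 Hz, 8 Hz}.

6 Hz, 8 Hz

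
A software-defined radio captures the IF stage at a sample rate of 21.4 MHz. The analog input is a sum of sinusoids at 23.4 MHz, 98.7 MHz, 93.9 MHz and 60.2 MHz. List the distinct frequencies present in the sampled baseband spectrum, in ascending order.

fs/2 = 10.7 MHz.
23.4 MHz mod fs = 2 MHz.
2 MHz ≤ fs/2 = 10.7 MHz, appears at 2 MHz.
98.7 MHz mod fs = 13.1 MHz.
13.1 MHz > fs/2 = 10.7 MHz, folds to fs − 13.1 MHz = 8.3 MHz.
93.9 MHz mod fs = 8.3 MHz.
8.3 MHz ≤ fs/2 = 10.7 MHz, appears at 8.3 MHz.
60.2 MHz mod fs = 17.4 MHz.
17.4 MHz > fs/2 = 10.7 MHz, folds to fs − 17.4 MHz = 4 MHz.
Distinct values: {2 MHz, 4 MHz, 8.3 MHz}.

2 MHz, 4 MHz, 8.3 MHz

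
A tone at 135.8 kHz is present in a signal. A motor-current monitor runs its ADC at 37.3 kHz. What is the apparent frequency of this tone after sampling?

13.4 kHz

135.8 kHz mod fs = 23.9 kHz.
23.9 kHz > fs/2 = 18.65 kHz, folds to fs − 23.9 kHz = 13.4 kHz.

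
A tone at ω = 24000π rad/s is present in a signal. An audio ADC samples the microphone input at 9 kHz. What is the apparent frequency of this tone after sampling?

3 kHz

ω = 24000π rad/s → f = ω/(2π) = 12000 Hz = 12 kHz.
12 kHz mod fs = 3 kHz.
3 kHz ≤ fs/2 = 4.5 kHz, appears at 3 kHz.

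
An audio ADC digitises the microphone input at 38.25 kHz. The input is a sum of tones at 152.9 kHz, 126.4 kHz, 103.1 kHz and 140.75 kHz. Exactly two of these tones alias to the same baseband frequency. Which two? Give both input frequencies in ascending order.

fs/2 = 19.125 kHz.
152.9 kHz mod fs = 38.15 kHz.
38.15 kHz > fs/2 = 19.125 kHz, folds to fs − 38.15 kHz = 0.1 kHz.
126.4 kHz mod fs = 11.65 kHz.
11.65 kHz ≤ fs/2 = 19.125 kHz, appears at 11.65 kHz.
103.1 kHz mod fs = 26.6 kHz.
26.6 kHz > fs/2 = 19.125 kHz, folds to fs − 26.6 kHz = 11.65 kHz.
140.75 kHz mod fs = 26 kHz.
26 kHz > fs/2 = 19.125 kHz, folds to fs − 26 kHz = 12.25 kHz.
103.1 kHz and 126.4 kHz both map to 11.65 kHz.

103.1 kHz, 126.4 kHz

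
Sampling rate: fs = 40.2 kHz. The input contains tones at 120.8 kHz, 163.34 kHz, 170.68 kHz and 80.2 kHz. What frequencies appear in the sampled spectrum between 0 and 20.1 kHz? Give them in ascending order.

0.2 kHz, 2.54 kHz, 9.88 kHz

fs/2 = 20.1 kHz.
120.8 kHz mod fs = 0.2 kHz.
0.2 kHz ≤ fs/2 = 20.1 kHz, appears at 0.2 kHz.
163.34 kHz mod fs = 2.54 kHz.
2.54 kHz ≤ fs/2 = 20.1 kHz, appears at 2.54 kHz.
170.68 kHz mod fs = 9.88 kHz.
9.88 kHz ≤ fs/2 = 20.1 kHz, appears at 9.88 kHz.
80.2 kHz mod fs = 40 kHz.
40 kHz > fs/2 = 20.1 kHz, folds to fs − 40 kHz = 0.2 kHz.
Distinct values: {0.2 kHz, 2.54 kHz, 9.88 kHz}.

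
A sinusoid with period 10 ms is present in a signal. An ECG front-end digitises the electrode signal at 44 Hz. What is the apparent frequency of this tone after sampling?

12 Hz

T = 10 ms → f = 1/T = 100 Hz.
100 Hz mod fs = 12 Hz.
12 Hz ≤ fs/2 = 22 Hz, appears at 12 Hz.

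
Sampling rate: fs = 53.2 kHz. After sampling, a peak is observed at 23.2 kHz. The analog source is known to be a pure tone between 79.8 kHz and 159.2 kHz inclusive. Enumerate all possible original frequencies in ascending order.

Frequencies that alias to 23.2 kHz are k·fs ± 23.2 kHz for integer k ≥ 0.
k=0: 23.2 kHz.
k=1: 30 kHz, 76.4 kHz.
k=2: 83.2 kHz, 129.6 kHz.
k=3: 136.4 kHz, 182.8 kHz.
k=4: 189.6 kHz, 236 kHz.
Within [79.8 kHz, 159.2 kHz]: 83.2 kHz, 129.6 kHz, 136.4 kHz.

83.2 kHz, 129.6 kHz, 136.4 kHz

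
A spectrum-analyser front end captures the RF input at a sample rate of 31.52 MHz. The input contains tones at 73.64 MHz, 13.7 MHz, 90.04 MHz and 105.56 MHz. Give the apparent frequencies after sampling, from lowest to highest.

4.52 MHz, 10.6 MHz, 11 MHz, 13.7 MHz

fs/2 = 15.76 MHz.
73.64 MHz mod fs = 10.6 MHz.
10.6 MHz ≤ fs/2 = 15.76 MHz, appears at 10.6 MHz.
13.7 MHz ≤ fs/2 = 15.76 MHz, passes unchanged.
90.04 MHz mod fs = 27 MHz.
27 MHz > fs/2 = 15.76 MHz, folds to fs − 27 MHz = 4.52 MHz.
105.56 MHz mod fs = 11 MHz.
11 MHz ≤ fs/2 = 15.76 MHz, appears at 11 MHz.
Distinct values: {4.52 MHz, 10.6 MHz, 11 MHz, 13.7 MHz}.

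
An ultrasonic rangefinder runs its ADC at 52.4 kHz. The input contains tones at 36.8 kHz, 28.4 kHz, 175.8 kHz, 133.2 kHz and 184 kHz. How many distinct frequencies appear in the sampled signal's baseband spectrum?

4

fs/2 = 26.2 kHz.
36.8 kHz > fs/2 = 26.2 kHz, folds to fs − 36.8 kHz = 15.6 kHz.
28.4 kHz > fs/2 = 26.2 kHz, folds to fs − 28.4 kHz = 24 kHz.
175.8 kHz mod fs = 18.6 kHz.
18.6 kHz ≤ fs/2 = 26.2 kHz, appears at 18.6 kHz.
133.2 kHz mod fs = 28.4 kHz.
28.4 kHz > fs/2 = 26.2 kHz, folds to fs − 28.4 kHz = 24 kHz.
184 kHz mod fs = 26.8 kHz.
26.8 kHz > fs/2 = 26.2 kHz, folds to fs − 26.8 kHz = 25.6 kHz.
Distinct values: {15.6 kHz, 18.6 kHz, 24 kHz, 25.6 kHz} → 4.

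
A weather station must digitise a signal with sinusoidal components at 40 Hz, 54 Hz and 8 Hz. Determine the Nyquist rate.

Highest-frequency component: 54 Hz.
Nyquist rate = 2 × 54 Hz = 108 Hz.

108 Hz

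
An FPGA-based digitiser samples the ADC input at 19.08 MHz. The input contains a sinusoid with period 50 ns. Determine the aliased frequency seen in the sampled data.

0.92 MHz

T = 50 ns → f = 1/T = 20 MHz.
20 MHz mod fs = 0.92 MHz.
0.92 MHz ≤ fs/2 = 9.54 MHz, appears at 0.92 MHz.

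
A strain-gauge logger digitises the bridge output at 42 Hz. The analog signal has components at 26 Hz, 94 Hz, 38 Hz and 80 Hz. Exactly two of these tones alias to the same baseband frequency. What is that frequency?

fs/2 = 21 Hz.
26 Hz > fs/2 = 21 Hz, folds to fs − 26 Hz = 16 Hz.
94 Hz mod fs = 10 Hz.
10 Hz ≤ fs/2 = 21 Hz, appears at 10 Hz.
38 Hz > fs/2 = 21 Hz, folds to fs − 38 Hz = 4 Hz.
80 Hz mod fs = 38 Hz.
38 Hz > fs/2 = 21 Hz, folds to fs − 38 Hz = 4 Hz.
38 Hz and 80 Hz both map to 4 Hz.

4 Hz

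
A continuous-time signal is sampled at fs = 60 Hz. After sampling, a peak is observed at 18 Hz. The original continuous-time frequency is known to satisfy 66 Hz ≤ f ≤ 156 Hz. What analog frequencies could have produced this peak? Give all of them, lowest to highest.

78 Hz, 102 Hz, 138 Hz

Frequencies that alias to 18 Hz are k·fs ± 18 Hz for integer k ≥ 0.
k=0: 18 Hz.
k=1: 42 Hz, 78 Hz.
k=2: 102 Hz, 138 Hz.
k=3: 162 Hz, 198 Hz.
Within [66 Hz, 156 Hz]: 78 Hz, 102 Hz, 138 Hz.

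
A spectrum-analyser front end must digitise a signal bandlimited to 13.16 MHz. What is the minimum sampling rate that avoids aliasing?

26.32 MHz

Nyquist rate = 2 × 13.16 MHz = 26.32 MHz.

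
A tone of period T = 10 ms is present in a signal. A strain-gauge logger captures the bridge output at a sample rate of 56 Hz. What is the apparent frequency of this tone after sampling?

12 Hz

T = 10 ms → f = 1/T = 100 Hz.
100 Hz mod fs = 44 Hz.
44 Hz > fs/2 = 28 Hz, folds to fs − 44 Hz = 12 Hz.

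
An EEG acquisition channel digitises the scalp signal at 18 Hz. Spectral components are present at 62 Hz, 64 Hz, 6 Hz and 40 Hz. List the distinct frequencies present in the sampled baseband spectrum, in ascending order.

fs/2 = 9 Hz.
62 Hz mod fs = 8 Hz.
8 Hz ≤ fs/2 = 9 Hz, appears at 8 Hz.
64 Hz mod fs = 10 Hz.
10 Hz > fs/2 = 9 Hz, folds to fs − 10 Hz = 8 Hz.
6 Hz ≤ fs/2 = 9 Hz, passes unchanged.
40 Hz mod fs = 4 Hz.
4 Hz ≤ fs/2 = 9 Hz, appears at 4 Hz.
Distinct values: {4 Hz, 6 Hz, 8 Hz}.

4 Hz, 6 Hz, 8 Hz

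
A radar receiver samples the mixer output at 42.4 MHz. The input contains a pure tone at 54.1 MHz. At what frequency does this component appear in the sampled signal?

11.7 MHz

54.1 MHz mod fs = 11.7 MHz.
11.7 MHz ≤ fs/2 = 21.2 MHz, appears at 11.7 MHz.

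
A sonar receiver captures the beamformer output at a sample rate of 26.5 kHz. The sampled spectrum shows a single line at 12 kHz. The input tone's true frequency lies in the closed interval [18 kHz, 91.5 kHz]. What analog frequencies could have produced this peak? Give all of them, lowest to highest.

38.5 kHz, 41 kHz, 65 kHz, 67.5 kHz, 91.5 kHz

Frequencies that alias to 12 kHz are k·fs ± 12 kHz for integer k ≥ 0.
k=0: 12 kHz.
k=1: 14.5 kHz, 38.5 kHz.
k=2: 41 kHz, 65 kHz.
k=3: 67.5 kHz, 91.5 kHz.
k=4: 94 kHz, 118 kHz.
Within [18 kHz, 91.5 kHz]: 38.5 kHz, 41 kHz, 65 kHz, 67.5 kHz, 91.5 kHz.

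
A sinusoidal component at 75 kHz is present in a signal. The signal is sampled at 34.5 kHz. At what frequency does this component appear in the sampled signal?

75 kHz mod fs = 6 kHz.
6 kHz ≤ fs/2 = 17.25 kHz, appears at 6 kHz.

6 kHz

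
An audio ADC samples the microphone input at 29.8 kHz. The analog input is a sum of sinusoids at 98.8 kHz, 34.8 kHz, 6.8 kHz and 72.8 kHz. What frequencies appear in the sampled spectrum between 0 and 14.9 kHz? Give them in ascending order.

5 kHz, 6.8 kHz, 9.4 kHz, 13.2 kHz

fs/2 = 14.9 kHz.
98.8 kHz mod fs = 9.4 kHz.
9.4 kHz ≤ fs/2 = 14.9 kHz, appears at 9.4 kHz.
34.8 kHz mod fs = 5 kHz.
5 kHz ≤ fs/2 = 14.9 kHz, appears at 5 kHz.
6.8 kHz ≤ fs/2 = 14.9 kHz, passes unchanged.
72.8 kHz mod fs = 13.2 kHz.
13.2 kHz ≤ fs/2 = 14.9 kHz, appears at 13.2 kHz.
Distinct values: {5 kHz, 6.8 kHz, 9.4 kHz, 13.2 kHz}.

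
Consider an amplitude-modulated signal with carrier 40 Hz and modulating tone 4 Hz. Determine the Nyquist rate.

AM sidebands sit at fc ± fm = 36 Hz and 44 Hz.
Highest-frequency component: 44 Hz.
Nyquist rate = 2 × 44 Hz = 88 Hz.

88 Hz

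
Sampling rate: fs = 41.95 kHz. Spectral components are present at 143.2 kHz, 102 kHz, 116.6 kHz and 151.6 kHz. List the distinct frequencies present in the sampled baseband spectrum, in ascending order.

9.25 kHz, 16.2 kHz, 17.35 kHz, 18.1 kHz

fs/2 = 20.975 kHz.
143.2 kHz mod fs = 17.35 kHz.
17.35 kHz ≤ fs/2 = 20.975 kHz, appears at 17.35 kHz.
102 kHz mod fs = 18.1 kHz.
18.1 kHz ≤ fs/2 = 20.975 kHz, appears at 18.1 kHz.
116.6 kHz mod fs = 32.7 kHz.
32.7 kHz > fs/2 = 20.975 kHz, folds to fs − 32.7 kHz = 9.25 kHz.
151.6 kHz mod fs = 25.75 kHz.
25.75 kHz > fs/2 = 20.975 kHz, folds to fs − 25.75 kHz = 16.2 kHz.
Distinct values: {9.25 kHz, 16.2 kHz, 17.35 kHz, 18.1 kHz}.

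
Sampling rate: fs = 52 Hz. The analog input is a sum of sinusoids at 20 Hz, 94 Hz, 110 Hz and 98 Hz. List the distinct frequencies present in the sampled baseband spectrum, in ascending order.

6 Hz, 10 Hz, 20 Hz

fs/2 = 26 Hz.
20 Hz ≤ fs/2 = 26 Hz, passes unchanged.
94 Hz mod fs = 42 Hz.
42 Hz > fs/2 = 26 Hz, folds to fs − 42 Hz = 10 Hz.
110 Hz mod fs = 6 Hz.
6 Hz ≤ fs/2 = 26 Hz, appears at 6 Hz.
98 Hz mod fs = 46 Hz.
46 Hz > fs/2 = 26 Hz, folds to fs − 46 Hz = 6 Hz.
Distinct values: {6 Hz, 10 Hz, 20 Hz}.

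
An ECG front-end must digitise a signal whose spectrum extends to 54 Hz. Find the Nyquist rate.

108 Hz

Nyquist rate = 2 × 54 Hz = 108 Hz.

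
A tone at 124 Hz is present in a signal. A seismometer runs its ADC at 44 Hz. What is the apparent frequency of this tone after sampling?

124 Hz mod fs = 36 Hz.
36 Hz > fs/2 = 22 Hz, folds to fs − 36 Hz = 8 Hz.

8 Hz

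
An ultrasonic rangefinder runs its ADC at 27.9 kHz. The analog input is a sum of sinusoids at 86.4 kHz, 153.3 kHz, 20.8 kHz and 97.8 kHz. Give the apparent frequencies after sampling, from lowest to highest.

2.7 kHz, 7.1 kHz, 13.8 kHz

fs/2 = 13.95 kHz.
86.4 kHz mod fs = 2.7 kHz.
2.7 kHz ≤ fs/2 = 13.95 kHz, appears at 2.7 kHz.
153.3 kHz mod fs = 13.8 kHz.
13.8 kHz ≤ fs/2 = 13.95 kHz, appears at 13.8 kHz.
20.8 kHz > fs/2 = 13.95 kHz, folds to fs − 20.8 kHz = 7.1 kHz.
97.8 kHz mod fs = 14.1 kHz.
14.1 kHz > fs/2 = 13.95 kHz, folds to fs − 14.1 kHz = 13.8 kHz.
Distinct values: {2.7 kHz, 7.1 kHz, 13.8 kHz}.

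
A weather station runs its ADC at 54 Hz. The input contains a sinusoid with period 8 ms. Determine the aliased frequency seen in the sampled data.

17 Hz

T = 8 ms → f = 1/T = 125 Hz.
125 Hz mod fs = 17 Hz.
17 Hz ≤ fs/2 = 27 Hz, appears at 17 Hz.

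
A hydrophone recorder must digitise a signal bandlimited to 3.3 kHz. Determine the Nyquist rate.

6.6 kHz

Nyquist rate = 2 × 3.3 kHz = 6.6 kHz.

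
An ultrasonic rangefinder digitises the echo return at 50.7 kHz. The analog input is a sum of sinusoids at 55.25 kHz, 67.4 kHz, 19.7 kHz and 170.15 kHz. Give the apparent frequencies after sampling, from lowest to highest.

4.55 kHz, 16.7 kHz, 18.05 kHz, 19.7 kHz

fs/2 = 25.35 kHz.
55.25 kHz mod fs = 4.55 kHz.
4.55 kHz ≤ fs/2 = 25.35 kHz, appears at 4.55 kHz.
67.4 kHz mod fs = 16.7 kHz.
16.7 kHz ≤ fs/2 = 25.35 kHz, appears at 16.7 kHz.
19.7 kHz ≤ fs/2 = 25.35 kHz, passes unchanged.
170.15 kHz mod fs = 18.05 kHz.
18.05 kHz ≤ fs/2 = 25.35 kHz, appears at 18.05 kHz.
Distinct values: {4.55 kHz, 16.7 kHz, 18.05 kHz, 19.7 kHz}.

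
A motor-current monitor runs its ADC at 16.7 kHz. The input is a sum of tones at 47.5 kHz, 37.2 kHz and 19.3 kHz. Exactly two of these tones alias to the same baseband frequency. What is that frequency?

fs/2 = 8.35 kHz.
47.5 kHz mod fs = 14.1 kHz.
14.1 kHz > fs/2 = 8.35 kHz, folds to fs − 14.1 kHz = 2.6 kHz.
37.2 kHz mod fs = 3.8 kHz.
3.8 kHz ≤ fs/2 = 8.35 kHz, appears at 3.8 kHz.
19.3 kHz mod fs = 2.6 kHz.
2.6 kHz ≤ fs/2 = 8.35 kHz, appears at 2.6 kHz.
19.3 kHz and 47.5 kHz both map to 2.6 kHz.

2.6 kHz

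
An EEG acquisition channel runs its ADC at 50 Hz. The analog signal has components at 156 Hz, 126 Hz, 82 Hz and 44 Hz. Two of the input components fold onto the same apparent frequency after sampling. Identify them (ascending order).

fs/2 = 25 Hz.
156 Hz mod fs = 6 Hz.
6 Hz ≤ fs/2 = 25 Hz, appears at 6 Hz.
126 Hz mod fs = 26 Hz.
26 Hz > fs/2 = 25 Hz, folds to fs − 26 Hz = 24 Hz.
82 Hz mod fs = 32 Hz.
32 Hz > fs/2 = 25 Hz, folds to fs − 32 Hz = 18 Hz.
44 Hz > fs/2 = 25 Hz, folds to fs − 44 Hz = 6 Hz.
44 Hz and 156 Hz both map to 6 Hz.

44 Hz, 156 Hz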